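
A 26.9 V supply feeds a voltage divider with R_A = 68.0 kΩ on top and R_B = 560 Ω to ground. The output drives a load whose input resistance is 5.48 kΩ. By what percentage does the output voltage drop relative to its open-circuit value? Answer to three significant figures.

Unloaded V = 26.9 × 560/68560 = 0.21972 V.
Loaded: R_B‖R_L = 508.1 Ω, giving V = 26.9 × 508.1/68510 = 0.19950 V.
Drop = (0.21972 − 0.19950) / 0.21972 = 9.20 %.

9.20 %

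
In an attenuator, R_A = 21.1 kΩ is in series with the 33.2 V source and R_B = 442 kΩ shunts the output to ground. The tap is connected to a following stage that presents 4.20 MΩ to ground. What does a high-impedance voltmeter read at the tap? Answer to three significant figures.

The load sits in parallel with R_B: R_B‖R_L = (442 × 4200) / (442 + 4200) = 399.9 kΩ.
V_out = 33.2 × 399.9 / (21.1 + 399.9) = 33.2 × 399.9/421.0 = 31.5 V.

V_out ≈ 31.5 V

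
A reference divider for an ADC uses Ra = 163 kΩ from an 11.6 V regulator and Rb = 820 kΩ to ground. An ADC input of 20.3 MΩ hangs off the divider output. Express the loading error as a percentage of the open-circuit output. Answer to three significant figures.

The divider's output (Thévenin) resistance is Ra‖Rb = 136.0 kΩ.
Fractional drop under load = R_th/(R_th + R_L) = 136.0 / (136.0 + 20300) = 0.006654.
So the output falls by 0.665 %.

0.665 %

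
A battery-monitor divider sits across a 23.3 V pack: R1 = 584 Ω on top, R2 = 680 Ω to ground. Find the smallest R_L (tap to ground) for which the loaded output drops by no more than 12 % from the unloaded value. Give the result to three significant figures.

Output resistance R_th = R1‖R2 = (584 × 680)/1264 = 314.2 Ω.
The fractional drop is R_th/(R_th + R_L); requiring this ≤ 0.120 gives R_L ≥ R_th(1/0.120 − 1) = 314.2 × 7.333 = 2.30 kΩ.

R_L(min) ≈ 2.30 kΩ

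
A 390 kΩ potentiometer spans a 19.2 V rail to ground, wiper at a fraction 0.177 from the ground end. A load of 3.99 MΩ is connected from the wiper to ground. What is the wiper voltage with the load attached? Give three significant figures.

The wiper splits the pot into (1−α)R = 321.0 kΩ above and αR = 69.03 kΩ below.
Lower section ‖ load = 67.86 kΩ.
V_wiper = 19.2 × 67.86/(321.0 + 67.86) = 3.35 V.

V ≈ 3.35 V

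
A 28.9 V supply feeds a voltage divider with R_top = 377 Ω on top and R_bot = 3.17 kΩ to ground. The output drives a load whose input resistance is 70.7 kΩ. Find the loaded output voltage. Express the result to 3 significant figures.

The load sits in parallel with R_bot: R_bot‖R_L = (3170 × 70700) / (3170 + 70700) = 3034 Ω.
V_out = 28.9 × 3034 / (377 + 3034) = 28.9 × 3034/3411 = 25.7 V.

V_out ≈ 25.7 V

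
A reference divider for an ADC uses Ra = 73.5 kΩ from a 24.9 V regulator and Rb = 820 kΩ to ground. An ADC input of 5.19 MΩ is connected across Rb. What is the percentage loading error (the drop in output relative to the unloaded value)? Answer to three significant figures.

The divider's output (Thévenin) resistance is Ra‖Rb = 67.45 kΩ.
Fractional drop under load = R_th/(R_th + R_L) = 67.45 / (67.45 + 5190) = 0.01283.
So the output falls by 1.28 %.

1.28 %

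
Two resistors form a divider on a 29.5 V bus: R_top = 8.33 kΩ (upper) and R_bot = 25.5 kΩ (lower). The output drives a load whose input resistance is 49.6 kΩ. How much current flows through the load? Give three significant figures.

R_bot‖R_L = 16.84 kΩ; V_out = 29.5 × 16.84/25.17 = 19.74 V.
I_L = V_out / R_L = 19.74 / 49.6 kΩ = 0.398 mA.

I_L ≈ 0.398 mA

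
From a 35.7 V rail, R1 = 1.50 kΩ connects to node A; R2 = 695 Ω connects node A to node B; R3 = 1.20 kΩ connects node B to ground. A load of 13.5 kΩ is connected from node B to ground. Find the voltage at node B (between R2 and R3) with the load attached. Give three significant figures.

V ≈ 11.9 V

At node B, R3 is in parallel with the load: R3‖R_L = 1102 Ω.
Below node A the resistance is R2 + (R3‖R_L) = 1797 Ω, so V_A = 35.7 × 1797/3297 = 19.46 V.
Then V_B = V_A × (R3‖R_L)/(R2 + R3‖R_L) = 19.46 × 1102/1797 = 11.9 V.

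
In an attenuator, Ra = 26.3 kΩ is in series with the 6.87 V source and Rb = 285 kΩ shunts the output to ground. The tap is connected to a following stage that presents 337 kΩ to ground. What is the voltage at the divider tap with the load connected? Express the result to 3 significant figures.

The load sits in parallel with Rb: Rb‖R_L = (285 × 337) / (285 + 337) = 154.4 kΩ.
V_out = 6.87 × 154.4 / (26.3 + 154.4) = 6.87 × 154.4/180.7 = 5.87 V.

V_out ≈ 5.87 V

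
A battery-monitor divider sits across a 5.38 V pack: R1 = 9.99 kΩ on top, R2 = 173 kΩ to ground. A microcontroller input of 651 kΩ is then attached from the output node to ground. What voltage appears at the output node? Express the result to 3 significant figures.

V_out ≈ 5.01 V

The load sits in parallel with R2: R2‖R_L = (173 × 651) / (173 + 651) = 136.7 kΩ.
V_out = 5.38 × 136.7 / (9.99 + 136.7) = 5.38 × 136.7/146.7 = 5.01 V.
(Unloaded it would have been 5.09 V.)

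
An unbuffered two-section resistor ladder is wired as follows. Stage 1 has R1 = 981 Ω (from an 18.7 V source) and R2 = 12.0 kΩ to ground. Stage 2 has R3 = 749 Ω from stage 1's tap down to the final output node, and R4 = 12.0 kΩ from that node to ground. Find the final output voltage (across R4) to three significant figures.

Stage 2 presents R3+R4 = 12750 Ω as a load on stage 1's tap.
Stage 1's lower leg becomes R2‖(R3+R4) = 6182 Ω, so V_mid = 18.7 × 6182/7163 = 16.14 V.
Stage 2 is itself unloaded: V_out = V_mid × R4/(R3+R4) = 16.14 × 12000/12750 = 15.2 V.

V_out ≈ 15.2 V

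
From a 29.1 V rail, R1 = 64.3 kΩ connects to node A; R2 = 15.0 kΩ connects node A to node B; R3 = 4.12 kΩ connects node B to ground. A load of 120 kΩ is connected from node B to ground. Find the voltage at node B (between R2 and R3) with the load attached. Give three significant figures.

At node B, R3 is in parallel with the load: R3‖R_L = 3.983 kΩ.
Below node A the resistance is R2 + (R3‖R_L) = 18.98 kΩ, so V_A = 29.1 × 18.98/83.28 = 6.633 V.
Then V_B = V_A × (R3‖R_L)/(R2 + R3‖R_L) = 6.633 × 3.983/18.98 = 1.39 V.

V ≈ 1.39 V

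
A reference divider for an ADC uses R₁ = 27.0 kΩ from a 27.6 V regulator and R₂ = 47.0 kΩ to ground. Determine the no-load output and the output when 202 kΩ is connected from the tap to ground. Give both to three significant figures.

Open-circuit: V = 27.6 × 47.0/(27.0 + 47.0) = 17.5 V.
With the load, R₂ becomes R₂‖R_L = 38.13 kΩ, so V = 27.6 × 38.13/65.13 = 16.2 V.

Unloaded: 17.5 V; loaded: 16.2 V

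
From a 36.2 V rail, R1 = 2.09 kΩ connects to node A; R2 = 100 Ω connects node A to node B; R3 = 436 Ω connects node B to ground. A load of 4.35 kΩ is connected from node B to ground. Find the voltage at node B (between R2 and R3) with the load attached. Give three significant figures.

V ≈ 5.55 V

At node B, R3 is in parallel with the load: R3‖R_L = 396.3 Ω.
Below node A the resistance is R2 + (R3‖R_L) = 496.3 Ω, so V_A = 36.2 × 496.3/2586 = 6.946 V.
Then V_B = V_A × (R3‖R_L)/(R2 + R3‖R_L) = 6.946 × 396.3/496.3 = 5.55 V.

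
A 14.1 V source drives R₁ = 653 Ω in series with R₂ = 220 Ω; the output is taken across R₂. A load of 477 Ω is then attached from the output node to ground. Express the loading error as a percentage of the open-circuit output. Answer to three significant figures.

The divider's output (Thévenin) resistance is R₁‖R₂ = 164.6 Ω.
Fractional drop under load = R_th/(R_th + R_L) = 164.6 / (164.6 + 477) = 0.2565.
So the output falls by 25.6 %.

25.6 %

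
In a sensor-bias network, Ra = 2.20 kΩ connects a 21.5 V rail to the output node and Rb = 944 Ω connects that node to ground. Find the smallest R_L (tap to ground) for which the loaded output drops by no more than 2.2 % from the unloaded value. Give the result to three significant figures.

Output resistance R_th = Ra‖Rb = (2200 × 944)/3144 = 660.6 Ω.
The fractional drop is R_th/(R_th + R_L); requiring this ≤ 0.0220 gives R_L ≥ R_th(1/0.0220 − 1) = 660.6 × 44.45 = 29.4 kΩ.

R_L(min) ≈ 29.4 kΩ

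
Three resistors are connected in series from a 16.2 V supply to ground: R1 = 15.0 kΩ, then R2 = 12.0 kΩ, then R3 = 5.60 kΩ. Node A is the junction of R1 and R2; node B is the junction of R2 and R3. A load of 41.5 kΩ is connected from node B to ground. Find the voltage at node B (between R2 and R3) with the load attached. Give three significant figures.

At node B, R3 is in parallel with the load: R3‖R_L = 4.934 kΩ.
Below node A the resistance is R2 + (R3‖R_L) = 16.93 kΩ, so V_A = 16.2 × 16.93/31.93 = 8.591 V.
Then V_B = V_A × (R3‖R_L)/(R2 + R3‖R_L) = 8.591 × 4.934/16.93 = 2.50 V.

V ≈ 2.50 V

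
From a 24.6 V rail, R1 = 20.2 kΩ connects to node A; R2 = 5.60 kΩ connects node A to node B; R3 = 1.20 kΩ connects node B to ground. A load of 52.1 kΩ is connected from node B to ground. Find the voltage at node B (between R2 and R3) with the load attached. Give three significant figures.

At node B, R3 is in parallel with the load: R3‖R_L = 1.173 kΩ.
Below node A the resistance is R2 + (R3‖R_L) = 6.773 kΩ, so V_A = 24.6 × 6.773/26.97 = 6.177 V.
Then V_B = V_A × (R3‖R_L)/(R2 + R3‖R_L) = 6.177 × 1.173/6.773 = 1.07 V.

V ≈ 1.07 V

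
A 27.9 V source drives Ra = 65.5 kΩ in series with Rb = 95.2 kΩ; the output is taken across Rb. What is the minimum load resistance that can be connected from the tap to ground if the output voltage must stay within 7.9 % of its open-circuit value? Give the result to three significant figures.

Output resistance R_th = Ra‖Rb = (65.5 × 95.2)/160.7 = 38.80 kΩ.
The fractional drop is R_th/(R_th + R_L); requiring this ≤ 0.0790 gives R_L ≥ R_th(1/0.0790 − 1) = 38.80 × 11.66 = 452 kΩ.

R_L(min) ≈ 452 kΩ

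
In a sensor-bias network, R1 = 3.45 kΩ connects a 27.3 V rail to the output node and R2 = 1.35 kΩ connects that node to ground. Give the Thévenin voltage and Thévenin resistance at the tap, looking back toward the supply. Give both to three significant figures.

V_th = 7.68 V, R_th = 970 Ω

V_th is the open-circuit tap voltage: 27.3 × 1.35/(3.45 + 1.35) = 7.68 V.
With the supply zeroed, R1 and R2 appear in parallel from the tap: R_th = R1‖R2 = (3.45 × 1.35)/4.800 = 970 Ω.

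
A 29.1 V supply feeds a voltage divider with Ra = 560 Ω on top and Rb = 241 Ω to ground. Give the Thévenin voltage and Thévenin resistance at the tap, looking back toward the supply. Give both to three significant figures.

V_th is the open-circuit tap voltage: 29.1 × 241/(560 + 241) = 8.76 V.
With the supply zeroed, Ra and Rb appear in parallel from the tap: R_th = Ra‖Rb = (560 × 241)/801.0 = 168 Ω.

V_th = 8.76 V, R_th = 168 Ω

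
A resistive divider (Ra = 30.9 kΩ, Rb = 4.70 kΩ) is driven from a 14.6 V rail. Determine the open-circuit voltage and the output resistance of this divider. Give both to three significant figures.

V_th = 1.93 V, R_th = 4.08 kΩ

V_th is the open-circuit tap voltage: 14.6 × 4.70/(30.9 + 4.70) = 1.93 V.
With the supply zeroed, Ra and Rb appear in parallel from the tap: R_th = Ra‖Rb = (30.9 × 4.70)/35.60 = 4.08 kΩ.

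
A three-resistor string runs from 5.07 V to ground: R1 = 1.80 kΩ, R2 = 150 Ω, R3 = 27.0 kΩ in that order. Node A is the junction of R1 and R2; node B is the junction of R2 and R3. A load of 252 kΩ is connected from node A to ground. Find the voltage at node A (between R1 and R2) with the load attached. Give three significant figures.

Below node A the series string R2+R3 = 27150 Ω sits in parallel with the 252000 Ω load: 24510 Ω.
V_A = 5.07 × 24510/(1800 + 24510) = 4.72 V.

V ≈ 4.72 V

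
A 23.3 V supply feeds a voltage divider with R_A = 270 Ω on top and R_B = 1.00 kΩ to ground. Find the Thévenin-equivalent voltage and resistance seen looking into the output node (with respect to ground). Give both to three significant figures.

V_th is the open-circuit tap voltage: 23.3 × 1000/(270 + 1000) = 18.3 V.
With the supply zeroed, R_A and R_B appear in parallel from the tap: R_th = R_A‖R_B = (270 × 1000)/1270 = 213 Ω.

V_th = 18.3 V, R_th = 213 Ω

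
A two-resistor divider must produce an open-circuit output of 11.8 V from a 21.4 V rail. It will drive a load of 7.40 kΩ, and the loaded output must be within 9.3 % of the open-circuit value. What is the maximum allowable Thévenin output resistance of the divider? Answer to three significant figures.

Loading drop = R_th/(R_th + R_L) ≤ 0.0930, so R_th ≤ R_L · ε/(1−ε) = 7.40 kΩ × 0.0930/0.9070 = 759 Ω.

R_th ≤ 759 Ω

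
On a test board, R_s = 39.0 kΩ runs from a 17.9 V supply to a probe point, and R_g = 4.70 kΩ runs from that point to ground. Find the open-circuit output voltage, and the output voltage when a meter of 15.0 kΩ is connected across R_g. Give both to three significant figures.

Open-circuit: V = 17.9 × 4.70/(39.0 + 4.70) = 1.93 V.
With the load, R_g becomes R_g‖R_L = 3.579 kΩ, so V = 17.9 × 3.579/42.58 = 1.50 V.

Unloaded: 1.93 V; loaded: 1.50 V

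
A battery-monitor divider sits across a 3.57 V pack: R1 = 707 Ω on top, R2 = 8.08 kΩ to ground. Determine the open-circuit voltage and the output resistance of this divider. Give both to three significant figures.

V_th is the open-circuit tap voltage: 3.57 × 8080/(707 + 8080) = 3.28 V.
With the supply zeroed, R1 and R2 appear in parallel from the tap: R_th = R1‖R2 = (707 × 8080)/8787 = 650 Ω.

V_th = 3.28 V, R_th = 650 Ω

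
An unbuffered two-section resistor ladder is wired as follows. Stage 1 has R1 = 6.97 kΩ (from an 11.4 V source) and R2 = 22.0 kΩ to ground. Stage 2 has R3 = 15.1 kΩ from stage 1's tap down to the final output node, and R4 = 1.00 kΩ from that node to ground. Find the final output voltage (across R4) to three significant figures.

Stage 2 presents R3+R4 = 16.10 kΩ as a load on stage 1's tap.
Stage 1's lower leg becomes R2‖(R3+R4) = 9.297 kΩ, so V_mid = 11.4 × 9.297/16.27 = 6.515 V.
Stage 2 is itself unloaded: V_out = V_mid × R4/(R3+R4) = 6.515 × 1.00/16.10 = 0.405 V.

V_out ≈ 0.405 V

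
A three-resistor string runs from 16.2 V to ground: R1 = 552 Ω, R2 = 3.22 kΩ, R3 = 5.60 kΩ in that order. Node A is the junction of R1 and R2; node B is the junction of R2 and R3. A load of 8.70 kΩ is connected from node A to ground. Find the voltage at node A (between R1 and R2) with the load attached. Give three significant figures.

V ≈ 14.4 V

Below node A the series string R2+R3 = 8820 Ω sits in parallel with the 8700 Ω load: 4380 Ω.
V_A = 16.2 × 4380/(552 + 4380) = 14.4 V.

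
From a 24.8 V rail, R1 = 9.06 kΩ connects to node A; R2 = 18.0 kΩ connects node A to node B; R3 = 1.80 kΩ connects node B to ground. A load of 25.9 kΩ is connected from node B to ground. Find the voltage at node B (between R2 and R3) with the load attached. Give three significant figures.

V ≈ 1.45 V

At node B, R3 is in parallel with the load: R3‖R_L = 1.683 kΩ.
Below node A the resistance is R2 + (R3‖R_L) = 19.68 kΩ, so V_A = 24.8 × 19.68/28.74 = 16.98 V.
Then V_B = V_A × (R3‖R_L)/(R2 + R3‖R_L) = 16.98 × 1.683/19.68 = 1.45 V.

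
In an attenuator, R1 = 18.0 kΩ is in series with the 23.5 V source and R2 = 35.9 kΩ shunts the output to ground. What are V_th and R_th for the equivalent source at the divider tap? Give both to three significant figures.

V_th is the open-circuit tap voltage: 23.5 × 35.9/(18.0 + 35.9) = 15.7 V.
With the supply zeroed, R1 and R2 appear in parallel from the tap: R_th = R1‖R2 = (18.0 × 35.9)/53.90 = 12.0 kΩ.

V_th = 15.7 V, R_th = 12.0 kΩ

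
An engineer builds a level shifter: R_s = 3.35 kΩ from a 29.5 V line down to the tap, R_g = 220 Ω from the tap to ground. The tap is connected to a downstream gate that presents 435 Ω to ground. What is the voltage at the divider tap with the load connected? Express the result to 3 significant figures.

The load sits in parallel with R_g: R_g‖R_L = (220 × 435) / (220 + 435) = 146.1 Ω.
V_out = 29.5 × 146.1 / (3350 + 146.1) = 29.5 × 146.1/3496 = 1.23 V.

V_out ≈ 1.23 V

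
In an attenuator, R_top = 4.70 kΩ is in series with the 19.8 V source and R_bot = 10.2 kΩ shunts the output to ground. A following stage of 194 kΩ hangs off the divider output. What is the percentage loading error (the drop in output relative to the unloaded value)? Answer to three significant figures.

The divider's output (Thévenin) resistance is R_top‖R_bot = 3.217 kΩ.
Fractional drop under load = R_th/(R_th + R_L) = 3.217 / (3.217 + 194) = 0.01631.
So the output falls by 1.63 %.

1.63 %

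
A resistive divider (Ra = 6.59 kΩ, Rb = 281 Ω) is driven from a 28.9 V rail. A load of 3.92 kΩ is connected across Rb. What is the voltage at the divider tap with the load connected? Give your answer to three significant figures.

V_out ≈ 1.11 V

The load sits in parallel with Rb: Rb‖R_L = (281 × 3920) / (281 + 3920) = 262.2 Ω.
V_out = 28.9 × 262.2 / (6590 + 262.2) = 28.9 × 262.2/6852 = 1.11 V.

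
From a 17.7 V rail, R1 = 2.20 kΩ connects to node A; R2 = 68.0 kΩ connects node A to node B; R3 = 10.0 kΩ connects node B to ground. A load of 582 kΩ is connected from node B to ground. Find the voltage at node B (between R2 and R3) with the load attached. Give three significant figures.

V ≈ 2.17 V

At node B, R3 is in parallel with the load: R3‖R_L = 9.831 kΩ.
Below node A the resistance is R2 + (R3‖R_L) = 77.83 kΩ, so V_A = 17.7 × 77.83/80.03 = 17.21 V.
Then V_B = V_A × (R3‖R_L)/(R2 + R3‖R_L) = 17.21 × 9.831/77.83 = 2.17 V.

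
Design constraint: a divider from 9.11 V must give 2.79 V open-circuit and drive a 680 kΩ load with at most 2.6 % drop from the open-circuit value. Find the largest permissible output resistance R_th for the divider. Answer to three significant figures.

Loading drop = R_th/(R_th + R_L) ≤ 0.0260, so R_th ≤ R_L · ε/(1−ε) = 680 kΩ × 0.0260/0.9740 = 18.2 kΩ.

R_th ≤ 18.2 kΩ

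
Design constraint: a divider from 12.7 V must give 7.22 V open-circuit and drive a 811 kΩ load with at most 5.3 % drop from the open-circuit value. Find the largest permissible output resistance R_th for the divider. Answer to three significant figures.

R_th ≤ 45.4 kΩ

Loading drop = R_th/(R_th + R_L) ≤ 0.0530, so R_th ≤ R_L · ε/(1−ε) = 811 kΩ × 0.0530/0.9470 = 45.4 kΩ.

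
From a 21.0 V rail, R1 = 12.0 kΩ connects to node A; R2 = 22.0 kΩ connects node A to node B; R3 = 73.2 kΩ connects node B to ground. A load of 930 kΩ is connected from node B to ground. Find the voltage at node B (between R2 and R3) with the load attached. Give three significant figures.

V ≈ 14.0 V

At node B, R3 is in parallel with the load: R3‖R_L = 67.86 kΩ.
Below node A the resistance is R2 + (R3‖R_L) = 89.86 kΩ, so V_A = 21.0 × 89.86/101.9 = 18.53 V.
Then V_B = V_A × (R3‖R_L)/(R2 + R3‖R_L) = 18.53 × 67.86/89.86 = 14.0 V.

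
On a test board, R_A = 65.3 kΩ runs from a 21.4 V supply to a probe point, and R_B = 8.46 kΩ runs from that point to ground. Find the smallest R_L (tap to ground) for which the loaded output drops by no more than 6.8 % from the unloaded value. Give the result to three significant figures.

Output resistance R_th = R_A‖R_B = (65.3 × 8.46)/73.76 = 7.490 kΩ.
The fractional drop is R_th/(R_th + R_L); requiring this ≤ 0.0680 gives R_L ≥ R_th(1/0.0680 − 1) = 7.490 × 13.71 = 103 kΩ.

R_L(min) ≈ 103 kΩ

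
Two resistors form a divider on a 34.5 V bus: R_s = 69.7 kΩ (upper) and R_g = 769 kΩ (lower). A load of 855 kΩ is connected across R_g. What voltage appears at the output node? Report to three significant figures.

The load sits in parallel with R_g: R_g‖R_L = (769 × 855) / (769 + 855) = 404.9 kΩ.
V_out = 34.5 × 404.9 / (69.7 + 404.9) = 34.5 × 404.9/474.6 = 29.4 V.

V_out ≈ 29.4 V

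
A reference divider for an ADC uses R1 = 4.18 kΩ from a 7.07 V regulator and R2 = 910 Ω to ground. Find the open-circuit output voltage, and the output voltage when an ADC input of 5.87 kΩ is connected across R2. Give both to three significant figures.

Unloaded: 1.26 V; loaded: 1.12 V

Open-circuit: V = 7.07 × 910/(4180 + 910) = 1.26 V.
With the load, R2 becomes R2‖R_L = 787.9 Ω, so V = 7.07 × 787.9/4968 = 1.12 V.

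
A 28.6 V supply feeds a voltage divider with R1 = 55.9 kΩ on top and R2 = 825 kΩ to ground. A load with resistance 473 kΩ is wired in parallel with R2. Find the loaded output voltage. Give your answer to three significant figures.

The load sits in parallel with R2: R2‖R_L = (825 × 473) / (825 + 473) = 300.6 kΩ.
V_out = 28.6 × 300.6 / (55.9 + 300.6) = 28.6 × 300.6/356.5 = 24.1 V.

V_out ≈ 24.1 V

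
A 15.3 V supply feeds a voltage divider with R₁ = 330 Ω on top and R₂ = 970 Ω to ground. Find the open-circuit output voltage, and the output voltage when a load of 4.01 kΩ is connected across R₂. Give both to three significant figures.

Open-circuit: V = 15.3 × 970/(330 + 970) = 11.4 V.
With the load, R₂ becomes R₂‖R_L = 781.1 Ω, so V = 15.3 × 781.1/1111 = 10.8 V.

Unloaded: 11.4 V; loaded: 10.8 V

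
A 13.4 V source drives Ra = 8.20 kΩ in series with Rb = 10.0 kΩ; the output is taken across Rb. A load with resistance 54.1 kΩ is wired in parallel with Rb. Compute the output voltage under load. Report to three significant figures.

V_out ≈ 6.80 V

The load sits in parallel with Rb: Rb‖R_L = (10.0 × 54.1) / (10.0 + 54.1) = 8.440 kΩ.
V_out = 13.4 × 8.440 / (8.20 + 8.440) = 13.4 × 8.440/16.64 = 6.80 V.
(Unloaded it would have been 7.36 V.)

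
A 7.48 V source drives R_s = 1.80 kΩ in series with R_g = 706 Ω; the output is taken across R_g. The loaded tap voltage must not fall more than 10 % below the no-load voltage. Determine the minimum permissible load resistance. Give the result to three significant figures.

Output resistance R_th = R_s‖R_g = (1800 × 706)/2506 = 507.1 Ω.
The fractional drop is R_th/(R_th + R_L); requiring this ≤ 0.100 gives R_L ≥ R_th(1/0.100 − 1) = 507.1 × 9.000 = 4.56 kΩ.

R_L(min) ≈ 4.56 kΩ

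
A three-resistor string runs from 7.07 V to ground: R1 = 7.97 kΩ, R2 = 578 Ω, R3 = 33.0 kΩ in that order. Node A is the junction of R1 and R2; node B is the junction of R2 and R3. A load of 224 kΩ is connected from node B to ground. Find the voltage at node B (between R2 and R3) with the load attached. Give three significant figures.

V ≈ 5.45 V

At node B, R3 is in parallel with the load: R3‖R_L = 28760 Ω.
Below node A the resistance is R2 + (R3‖R_L) = 29340 Ω, so V_A = 7.07 × 29340/37310 = 5.560 V.
Then V_B = V_A × (R3‖R_L)/(R2 + R3‖R_L) = 5.560 × 28760/29340 = 5.45 V.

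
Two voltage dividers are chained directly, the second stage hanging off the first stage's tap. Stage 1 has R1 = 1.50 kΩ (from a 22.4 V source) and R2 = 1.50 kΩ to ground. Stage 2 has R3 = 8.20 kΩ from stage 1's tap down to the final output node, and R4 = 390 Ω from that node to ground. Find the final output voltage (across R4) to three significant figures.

Stage 2 presents R3+R4 = 8590 Ω as a load on stage 1's tap.
Stage 1's lower leg becomes R2‖(R3+R4) = 1277 Ω, so V_mid = 22.4 × 1277/2777 = 10.30 V.
Stage 2 is itself unloaded: V_out = V_mid × R4/(R3+R4) = 10.30 × 390/8590 = 0.468 V.

V_out ≈ 0.468 V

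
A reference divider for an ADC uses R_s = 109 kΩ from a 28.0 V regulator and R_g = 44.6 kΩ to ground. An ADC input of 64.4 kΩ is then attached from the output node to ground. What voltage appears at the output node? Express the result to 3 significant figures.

The load sits in parallel with R_g: R_g‖R_L = (44.6 × 64.4) / (44.6 + 64.4) = 26.35 kΩ.
V_out = 28.0 × 26.35 / (109 + 26.35) = 28.0 × 26.35/135.4 = 5.45 V.

V_out ≈ 5.45 V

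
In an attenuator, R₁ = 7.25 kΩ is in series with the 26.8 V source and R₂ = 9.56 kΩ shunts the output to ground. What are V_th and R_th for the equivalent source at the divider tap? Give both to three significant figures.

V_th = 15.2 V, R_th = 4.12 kΩ

V_th is the open-circuit tap voltage: 26.8 × 9.56/(7.25 + 9.56) = 15.2 V.
With the supply zeroed, R₁ and R₂ appear in parallel from the tap: R_th = R₁‖R₂ = (7.25 × 9.56)/16.81 = 4.12 kΩ.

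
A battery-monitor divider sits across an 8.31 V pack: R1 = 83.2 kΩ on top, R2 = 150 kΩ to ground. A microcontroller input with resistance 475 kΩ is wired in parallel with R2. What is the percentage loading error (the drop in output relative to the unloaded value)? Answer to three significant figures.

10.1 %

The divider's output (Thévenin) resistance is R1‖R2 = 53.52 kΩ.
Fractional drop under load = R_th/(R_th + R_L) = 53.52 / (53.52 + 475) = 0.1013.
So the output falls by 10.1 %.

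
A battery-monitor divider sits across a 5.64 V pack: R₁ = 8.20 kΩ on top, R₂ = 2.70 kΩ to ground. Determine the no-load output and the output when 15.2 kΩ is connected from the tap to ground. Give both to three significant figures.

Unloaded: 1.40 V; loaded: 1.23 V

Open-circuit: V = 5.64 × 2.70/(8.20 + 2.70) = 1.40 V.
With the load, R₂ becomes R₂‖R_L = 2.293 kΩ, so V = 5.64 × 2.293/10.49 = 1.23 V.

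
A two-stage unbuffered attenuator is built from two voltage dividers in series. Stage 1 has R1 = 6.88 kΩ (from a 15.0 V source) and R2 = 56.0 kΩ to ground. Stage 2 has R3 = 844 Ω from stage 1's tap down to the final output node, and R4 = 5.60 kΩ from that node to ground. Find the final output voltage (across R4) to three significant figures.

V_out ≈ 5.95 V

Stage 2 presents R3+R4 = 6444 Ω as a load on stage 1's tap.
Stage 1's lower leg becomes R2‖(R3+R4) = 5779 Ω, so V_mid = 15.0 × 5779/12660 = 6.848 V.
Stage 2 is itself unloaded: V_out = V_mid × R4/(R3+R4) = 6.848 × 5600/6444 = 5.95 V.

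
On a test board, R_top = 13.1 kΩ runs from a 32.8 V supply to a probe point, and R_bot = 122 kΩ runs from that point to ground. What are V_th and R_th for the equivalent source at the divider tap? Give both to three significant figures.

V_th is the open-circuit tap voltage: 32.8 × 122/(13.1 + 122) = 29.6 V.
With the supply zeroed, R_top and R_bot appear in parallel from the tap: R_th = R_top‖R_bot = (13.1 × 122)/135.1 = 11.8 kΩ.

V_th = 29.6 V, R_th = 11.8 kΩ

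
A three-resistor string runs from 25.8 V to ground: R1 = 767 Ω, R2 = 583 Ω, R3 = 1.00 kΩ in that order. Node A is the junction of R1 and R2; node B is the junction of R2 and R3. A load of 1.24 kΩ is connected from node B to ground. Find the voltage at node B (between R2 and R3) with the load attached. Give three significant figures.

V ≈ 7.50 V

At node B, R3 is in parallel with the load: R3‖R_L = 553.6 Ω.
Below node A the resistance is R2 + (R3‖R_L) = 1137 Ω, so V_A = 25.8 × 1137/1904 = 15.40 V.
Then V_B = V_A × (R3‖R_L)/(R2 + R3‖R_L) = 15.40 × 553.6/1137 = 7.50 V.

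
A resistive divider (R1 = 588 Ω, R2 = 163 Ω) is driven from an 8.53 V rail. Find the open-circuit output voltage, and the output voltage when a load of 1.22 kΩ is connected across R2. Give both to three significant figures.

Unloaded: 1.85 V; loaded: 1.68 V

Open-circuit: V = 8.53 × 163/(588 + 163) = 1.85 V.
With the load, R2 becomes R2‖R_L = 143.8 Ω, so V = 8.53 × 143.8/731.8 = 1.68 V.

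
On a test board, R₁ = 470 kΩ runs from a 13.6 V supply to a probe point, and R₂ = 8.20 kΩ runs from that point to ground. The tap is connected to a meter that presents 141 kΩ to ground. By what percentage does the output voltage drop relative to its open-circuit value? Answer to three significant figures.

The divider's output (Thévenin) resistance is R₁‖R₂ = 8.059 kΩ.
Fractional drop under load = R_th/(R_th + R_L) = 8.059 / (8.059 + 141) = 0.05407.
So the output falls by 5.41 %.

5.41 %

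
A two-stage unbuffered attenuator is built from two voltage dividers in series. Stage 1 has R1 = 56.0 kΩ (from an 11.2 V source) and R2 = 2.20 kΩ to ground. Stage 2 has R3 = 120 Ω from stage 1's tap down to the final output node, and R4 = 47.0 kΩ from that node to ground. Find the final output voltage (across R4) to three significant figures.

Stage 2 presents R3+R4 = 47120 Ω as a load on stage 1's tap.
Stage 1's lower leg becomes R2‖(R3+R4) = 2102 Ω, so V_mid = 11.2 × 2102/58100 = 0.4052 V.
Stage 2 is itself unloaded: V_out = V_mid × R4/(R3+R4) = 0.4052 × 47000/47120 = 0.404 V.

V_out ≈ 0.404 V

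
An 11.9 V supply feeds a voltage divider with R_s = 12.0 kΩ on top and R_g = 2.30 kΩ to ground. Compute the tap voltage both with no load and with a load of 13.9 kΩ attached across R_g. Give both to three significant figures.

Open-circuit: V = 11.9 × 2.30/(12.0 + 2.30) = 1.91 V.
With the load, R_g becomes R_g‖R_L = 1.973 kΩ, so V = 11.9 × 1.973/13.97 = 1.68 V.

Unloaded: 1.91 V; loaded: 1.68 V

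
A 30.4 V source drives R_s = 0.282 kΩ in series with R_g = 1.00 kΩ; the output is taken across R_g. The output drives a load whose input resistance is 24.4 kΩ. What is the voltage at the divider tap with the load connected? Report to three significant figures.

The load sits in parallel with R_g: R_g‖R_L = (1000 × 24400) / (1000 + 24400) = 960.6 Ω.
V_out = 30.4 × 960.6 / (282 + 960.6) = 30.4 × 960.6/1243 = 23.5 V.
(Unloaded it would have been 23.7 V.)

V_out ≈ 23.5 V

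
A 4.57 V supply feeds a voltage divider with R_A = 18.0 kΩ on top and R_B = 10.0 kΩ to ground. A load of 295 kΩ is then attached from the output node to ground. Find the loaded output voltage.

The load sits in parallel with R_B: R_B‖R_L = (10.0 × 295) / (10.0 + 295) = 9.672 kΩ.
V_out = 4.57 × 9.672 / (18.0 + 9.672) = 4.57 × 9.672/27.67 = 1.60 V.

V_out ≈ 1.60 V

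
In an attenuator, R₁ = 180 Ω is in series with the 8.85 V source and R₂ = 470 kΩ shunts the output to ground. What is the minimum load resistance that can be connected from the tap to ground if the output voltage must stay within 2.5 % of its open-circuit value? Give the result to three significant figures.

Output resistance R_th = R₁‖R₂ = (180 × 470000)/470200 = 179.9 Ω.
The fractional drop is R_th/(R_th + R_L); requiring this ≤ 0.0250 gives R_L ≥ R_th(1/0.0250 − 1) = 179.9 × 39.00 = 7.02 kΩ.

R_L(min) ≈ 7.02 kΩ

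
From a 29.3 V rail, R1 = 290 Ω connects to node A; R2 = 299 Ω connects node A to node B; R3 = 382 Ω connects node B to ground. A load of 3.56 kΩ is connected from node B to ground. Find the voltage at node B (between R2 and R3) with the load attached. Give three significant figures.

V ≈ 10.8 V

At node B, R3 is in parallel with the load: R3‖R_L = 345.0 Ω.
Below node A the resistance is R2 + (R3‖R_L) = 644.0 Ω, so V_A = 29.3 × 644.0/934.0 = 20.20 V.
Then V_B = V_A × (R3‖R_L)/(R2 + R3‖R_L) = 20.20 × 345.0/644.0 = 10.8 V.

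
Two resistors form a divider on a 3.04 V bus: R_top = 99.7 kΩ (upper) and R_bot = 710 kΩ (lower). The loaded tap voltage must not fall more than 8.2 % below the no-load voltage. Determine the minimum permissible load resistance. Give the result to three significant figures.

R_L(min) ≈ 979 kΩ

Output resistance R_th = R_top‖R_bot = (99.7 × 710)/809.7 = 87.42 kΩ.
The fractional drop is R_th/(R_th + R_L); requiring this ≤ 0.0820 gives R_L ≥ R_th(1/0.0820 − 1) = 87.42 × 11.20 = 979 kΩ.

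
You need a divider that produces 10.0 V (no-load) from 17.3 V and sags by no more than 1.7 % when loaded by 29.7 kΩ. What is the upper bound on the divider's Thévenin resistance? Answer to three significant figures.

R_th ≤ 514 Ω

Loading drop = R_th/(R_th + R_L) ≤ 0.0170, so R_th ≤ R_L · ε/(1−ε) = 29.7 kΩ × 0.0170/0.9830 = 514 Ω.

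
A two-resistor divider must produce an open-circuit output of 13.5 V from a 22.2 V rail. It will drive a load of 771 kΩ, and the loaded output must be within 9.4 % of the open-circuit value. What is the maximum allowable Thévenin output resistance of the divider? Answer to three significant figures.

R_th ≤ 80.0 kΩ

Loading drop = R_th/(R_th + R_L) ≤ 0.0940, so R_th ≤ R_L · ε/(1−ε) = 771 kΩ × 0.0940/0.9060 = 80.0 kΩ.
(Any R1, R2 with R2/(R1+R2) = 0.608 and R1‖R2 ≤ 80.0 kΩ will meet the spec.)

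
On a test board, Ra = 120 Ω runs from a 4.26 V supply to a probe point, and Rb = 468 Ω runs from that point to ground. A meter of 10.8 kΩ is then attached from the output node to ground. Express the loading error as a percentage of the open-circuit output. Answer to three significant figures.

0.877 %

The divider's output (Thévenin) resistance is Ra‖Rb = 95.51 Ω.
Fractional drop under load = R_th/(R_th + R_L) = 95.51 / (95.51 + 10800) = 0.008766.
So the output falls by 0.877 %.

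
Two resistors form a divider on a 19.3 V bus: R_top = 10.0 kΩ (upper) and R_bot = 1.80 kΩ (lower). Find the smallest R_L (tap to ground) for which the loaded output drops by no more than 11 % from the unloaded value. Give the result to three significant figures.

Output resistance R_th = R_top‖R_bot = (10.0 × 1.80)/11.80 = 1.525 kΩ.
The fractional drop is R_th/(R_th + R_L); requiring this ≤ 0.110 gives R_L ≥ R_th(1/0.110 − 1) = 1.525 × 8.091 = 12.3 kΩ.

R_L(min) ≈ 12.3 kΩ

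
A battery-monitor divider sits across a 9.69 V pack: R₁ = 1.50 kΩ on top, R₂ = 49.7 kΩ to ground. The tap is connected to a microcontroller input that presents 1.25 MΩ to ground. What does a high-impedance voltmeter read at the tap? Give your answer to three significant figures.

The load sits in parallel with R₂: R₂‖R_L = (49.7 × 1250) / (49.7 + 1250) = 47.80 kΩ.
V_out = 9.69 × 47.80 / (1.50 + 47.80) = 9.69 × 47.80/49.30 = 9.40 V.

V_out ≈ 9.40 V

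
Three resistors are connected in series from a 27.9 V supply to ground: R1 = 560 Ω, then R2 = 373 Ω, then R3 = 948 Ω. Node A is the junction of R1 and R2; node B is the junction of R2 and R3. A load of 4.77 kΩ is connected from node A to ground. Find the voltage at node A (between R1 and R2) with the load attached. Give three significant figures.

V ≈ 18.1 V

Below node A the series string R2+R3 = 1321 Ω sits in parallel with the 4770 Ω load: 1035 Ω.
V_A = 27.9 × 1035/(560 + 1035) = 18.1 V.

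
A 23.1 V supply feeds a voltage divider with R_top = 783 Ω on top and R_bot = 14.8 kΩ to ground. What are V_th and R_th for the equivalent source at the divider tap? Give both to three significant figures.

V_th = 21.9 V, R_th = 744 Ω

V_th is the open-circuit tap voltage: 23.1 × 14800/(783 + 14800) = 21.9 V.
With the supply zeroed, R_top and R_bot appear in parallel from the tap: R_th = R_top‖R_bot = (783 × 14800)/15580 = 744 Ω.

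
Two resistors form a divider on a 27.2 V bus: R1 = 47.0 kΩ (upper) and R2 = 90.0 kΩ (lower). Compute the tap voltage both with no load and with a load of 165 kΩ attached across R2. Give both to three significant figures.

Open-circuit: V = 27.2 × 90.0/(47.0 + 90.0) = 17.9 V.
With the load, R2 becomes R2‖R_L = 58.24 kΩ, so V = 27.2 × 58.24/105.2 = 15.1 V.

Unloaded: 17.9 V; loaded: 15.1 V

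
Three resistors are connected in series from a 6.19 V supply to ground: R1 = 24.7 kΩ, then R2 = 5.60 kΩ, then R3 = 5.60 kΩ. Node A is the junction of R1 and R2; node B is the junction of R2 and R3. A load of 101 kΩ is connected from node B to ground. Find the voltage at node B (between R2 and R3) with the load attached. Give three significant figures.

At node B, R3 is in parallel with the load: R3‖R_L = 5.306 kΩ.
Below node A the resistance is R2 + (R3‖R_L) = 10.91 kΩ, so V_A = 6.19 × 10.91/35.61 = 1.896 V.
Then V_B = V_A × (R3‖R_L)/(R2 + R3‖R_L) = 1.896 × 5.306/10.91 = 0.922 V.

V ≈ 0.922 V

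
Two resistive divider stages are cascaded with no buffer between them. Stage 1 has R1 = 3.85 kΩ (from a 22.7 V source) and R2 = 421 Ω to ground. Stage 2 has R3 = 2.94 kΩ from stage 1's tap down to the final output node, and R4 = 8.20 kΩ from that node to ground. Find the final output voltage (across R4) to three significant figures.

Stage 2 presents R3+R4 = 11140 Ω as a load on stage 1's tap.
Stage 1's lower leg becomes R2‖(R3+R4) = 405.7 Ω, so V_mid = 22.7 × 405.7/4256 = 2.164 V.
Stage 2 is itself unloaded: V_out = V_mid × R4/(R3+R4) = 2.164 × 8200/11140 = 1.59 V.

V_out ≈ 1.59 V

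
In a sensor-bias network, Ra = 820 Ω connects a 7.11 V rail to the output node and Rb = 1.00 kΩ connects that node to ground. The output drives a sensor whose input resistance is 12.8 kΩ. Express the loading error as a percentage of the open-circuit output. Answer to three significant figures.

3.40 %

The divider's output (Thévenin) resistance is Ra‖Rb = 450.5 Ω.
Fractional drop under load = R_th/(R_th + R_L) = 450.5 / (450.5 + 12800) = 0.03400.
So the output falls by 3.40 %.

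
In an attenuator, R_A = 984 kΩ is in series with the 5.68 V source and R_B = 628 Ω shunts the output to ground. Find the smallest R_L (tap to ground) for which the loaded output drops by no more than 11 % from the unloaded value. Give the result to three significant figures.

Output resistance R_th = R_A‖R_B = (984000 × 628)/984600 = 627.6 Ω.
The fractional drop is R_th/(R_th + R_L); requiring this ≤ 0.110 gives R_L ≥ R_th(1/0.110 − 1) = 627.6 × 8.091 = 5.08 kΩ.

R_L(min) ≈ 5.08 kΩ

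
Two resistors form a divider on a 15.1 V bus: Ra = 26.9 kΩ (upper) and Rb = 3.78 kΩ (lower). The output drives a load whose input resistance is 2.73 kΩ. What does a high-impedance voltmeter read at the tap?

V_out ≈ 0.840 V

The load sits in parallel with Rb: Rb‖R_L = (3.78 × 2.73) / (3.78 + 2.73) = 1.585 kΩ.
V_out = 15.1 × 1.585 / (26.9 + 1.585) = 15.1 × 1.585/28.49 = 0.840 V.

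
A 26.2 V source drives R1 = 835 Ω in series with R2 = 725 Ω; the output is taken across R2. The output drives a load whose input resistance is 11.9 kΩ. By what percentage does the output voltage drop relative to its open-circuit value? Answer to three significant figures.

3.16 %

The divider's output (Thévenin) resistance is R1‖R2 = 388.1 Ω.
Fractional drop under load = R_th/(R_th + R_L) = 388.1 / (388.1 + 11900) = 0.03158.
So the output falls by 3.16 %.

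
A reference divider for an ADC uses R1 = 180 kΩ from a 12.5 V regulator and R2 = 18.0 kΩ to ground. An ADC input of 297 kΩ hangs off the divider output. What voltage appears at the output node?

V_out ≈ 1.08 V

The load sits in parallel with R2: R2‖R_L = (18.0 × 297) / (18.0 + 297) = 16.97 kΩ.
V_out = 12.5 × 16.97 / (180 + 16.97) = 12.5 × 16.97/197.0 = 1.08 V.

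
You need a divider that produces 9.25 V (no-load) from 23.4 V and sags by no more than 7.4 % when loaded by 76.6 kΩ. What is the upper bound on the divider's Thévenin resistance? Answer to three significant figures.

Loading drop = R_th/(R_th + R_L) ≤ 0.0740, so R_th ≤ R_L · ε/(1−ε) = 76.6 kΩ × 0.0740/0.9260 = 6.12 kΩ.

R_th ≤ 6.12 kΩ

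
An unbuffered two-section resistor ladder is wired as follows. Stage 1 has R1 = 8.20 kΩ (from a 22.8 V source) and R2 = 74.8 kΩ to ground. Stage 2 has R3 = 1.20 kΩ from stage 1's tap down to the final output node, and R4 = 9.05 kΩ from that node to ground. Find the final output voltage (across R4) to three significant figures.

Stage 2 presents R3+R4 = 10.25 kΩ as a load on stage 1's tap.
Stage 1's lower leg becomes R2‖(R3+R4) = 9.015 kΩ, so V_mid = 22.8 × 9.015/17.21 = 11.94 V.
Stage 2 is itself unloaded: V_out = V_mid × R4/(R3+R4) = 11.94 × 9.05/10.25 = 10.5 V.

V_out ≈ 10.5 V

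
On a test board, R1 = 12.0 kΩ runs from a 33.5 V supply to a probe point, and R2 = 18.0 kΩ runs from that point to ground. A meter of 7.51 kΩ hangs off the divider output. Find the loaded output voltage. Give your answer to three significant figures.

The load sits in parallel with R2: R2‖R_L = (18.0 × 7.51) / (18.0 + 7.51) = 5.299 kΩ.
V_out = 33.5 × 5.299 / (12.0 + 5.299) = 33.5 × 5.299/17.30 = 10.3 V.
(Unloaded it would have been 20.1 V.)

V_out ≈ 10.3 V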